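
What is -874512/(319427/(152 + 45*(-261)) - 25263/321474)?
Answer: 1086391123295328/34326783119 ≈ 31649.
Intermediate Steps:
-874512/(319427/(152 + 45*(-261)) - 25263/321474) = -874512/(319427/(152 - 11745) - 25263*1/321474) = -874512/(319427/(-11593) - 8421/107158) = -874512/(319427*(-1/11593) - 8421/107158) = -874512/(-319427/11593 - 8421/107158) = -874512/(-34326783119/1242282694) = -874512*(-1242282694/34326783119) = 1086391123295328/34326783119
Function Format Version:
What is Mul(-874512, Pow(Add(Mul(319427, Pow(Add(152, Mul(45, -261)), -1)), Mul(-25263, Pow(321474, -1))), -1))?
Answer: Rational(1086391123295328, 34326783119) ≈ 31649.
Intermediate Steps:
Mul(-874512, Pow(Add(Mul(319427, Pow(Add(152, Mul(45, -261)), -1)), Mul(-25263, Pow(321474, -1))), -1)) = Mul(-874512, Pow(Add(Mul(319427, Pow(Add(152, -11745), -1)), Mul(-25263, Rational(1, 321474))), -1)) = Mul(-874512, Pow(Add(Mul(319427, Pow(-11593, -1)), Rational(-8421, 107158)), -1)) = Mul(-874512, Pow(Add(Mul(319427, Rational(-1, 11593)), Rational(-8421, 107158)), -1)) = Mul(-874512, Pow(Add(Rational(-319427, 11593), Rational(-8421, 107158)), -1)) = Mul(-874512, Pow(Rational(-34326783119, 1242282694), -1)) = Mul(-874512, Rational(-1242282694, 34326783119)) = Rational(1086391123295328, 34326783119)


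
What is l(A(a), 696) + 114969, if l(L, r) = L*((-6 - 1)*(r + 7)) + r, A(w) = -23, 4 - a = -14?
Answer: 228848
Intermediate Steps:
a = 18 (a = 4 - 1*(-14) = 4 + 14 = 18)
l(L, r) = r + L*(-49 - 7*r) (l(L, r) = L*(-7*(7 + r)) + r = L*(-49 - 7*r) + r = r + L*(-49 - 7*r))
l(A(a), 696) + 114969 = (696 - 49*(-23) - 7*(-23)*696) + 114969 = (696 + 1127 + 112056) + 114969 = 113879 + 114969 = 228848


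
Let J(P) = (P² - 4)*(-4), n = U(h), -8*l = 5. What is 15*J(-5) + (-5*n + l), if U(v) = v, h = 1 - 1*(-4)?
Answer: -10285/8 ≈ -1285.6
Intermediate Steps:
l = -5/8 (l = -⅛*5 = -5/8 ≈ -0.62500)
h = 5 (h = 1 + 4 = 5)
n = 5
J(P) = 16 - 4*P² (J(P) = (-4 + P²)*(-4) = 16 - 4*P²)
15*J(-5) + (-5*n + l) = 15*(16 - 4*(-5)²) + (-5*5 - 5/8) = 15*(16 - 4*25) + (-25 - 5/8) = 15*(16 - 100) - 205/8 = 15*(-84) - 205/8 = -1260 - 205/8 = -10285/8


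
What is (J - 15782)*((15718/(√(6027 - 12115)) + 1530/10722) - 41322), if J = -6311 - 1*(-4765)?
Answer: 1279536931152/1787 + 68090376*I*√1522/761 ≈ 7.1602e+8 + 3.4907e+6*I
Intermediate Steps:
J = -1546 (J = -6311 + 4765 = -1546)
(J - 15782)*((15718/(√(6027 - 12115)) + 1530/10722) - 41322) = (-1546 - 15782)*((15718/(√(6027 - 12115)) + 1530/10722) - 41322) = -17328*((15718/(√(-6088)) + 1530*(1/10722)) - 41322) = -17328*((15718/((2*I*√1522)) + 255/1787) - 41322) = -17328*((15718*(-I*√1522/3044) + 255/1787) - 41322) = -17328*((-7859*I*√1522/1522 + 255/1787) - 41322) = -17328*((255/1787 - 7859*I*√1522/1522) - 41322) = -17328*(-73842159/1787 - 7859*I*√1522/1522) = 1279536931152/1787 + 68090376*I*√1522/761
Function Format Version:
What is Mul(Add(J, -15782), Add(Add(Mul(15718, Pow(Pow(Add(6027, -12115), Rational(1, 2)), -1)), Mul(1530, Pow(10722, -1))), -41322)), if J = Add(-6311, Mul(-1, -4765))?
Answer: Add(Rational(1279536931152, 1787), Mul(Rational(68090376, 761), I, Pow(1522, Rational(1, 2)))) ≈ Add(7.1602e+8, Mul(3.4907e+6, I))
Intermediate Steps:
J = -1546 (J = Add(-6311, 4765) = -1546)
Mul(Add(J, -15782), Add(Add(Mul(15718, Pow(Pow(Add(6027, -12115), Rational(1, 2)), -1)), Mul(1530, Pow(10722, -1))), -41322)) = Mul(Add(-1546, -15782), Add(Add(Mul(15718, Pow(Pow(Add(6027, -12115), Rational(1, 2)), -1)), Mul(1530, Pow(10722, -1))), -41322)) = Mul(-17328, Add(Add(Mul(15718, Pow(Pow(-6088, Rational(1, 2)), -1)), Mul(1530, Rational(1, 10722))), -41322)) = Mul(-17328, Add(Add(Mul(15718, Pow(Mul(2, I, Pow(1522, Rational(1, 2))), -1)), Rational(255, 1787)), -41322)) = Mul(-17328, Add(Add(Mul(15718, Mul(Rational(-1, 3044), I, Pow(1522, Rational(1, 2)))), Rational(255, 1787)), -41322)) = Mul(-17328, Add(Add(Mul(Rational(-7859, 1522), I, Pow(1522, Rational(1, 2))), Rational(255, 1787)), -41322)) = Mul(-17328, Add(Add(Rational(255, 1787), Mul(Rational(-7859, 1522), I, Pow(1522, Rational(1, 2)))), -41322)) = Mul(-17328, Add(Rational(-73842159, 1787), Mul(Rational(-7859, 1522), I, Pow(1522, Rational(1, 2))))) = Add(Rational(1279536931152, 1787), Mul(Rational(68090376, 761), I, Pow(1522, Rational(1, 2))))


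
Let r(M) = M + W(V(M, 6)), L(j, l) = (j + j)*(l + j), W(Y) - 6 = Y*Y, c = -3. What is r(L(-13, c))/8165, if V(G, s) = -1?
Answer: 423/8165 ≈ 0.051807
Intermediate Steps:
W(Y) = 6 + Y**2 (W(Y) = 6 + Y*Y = 6 + Y**2)
L(j, l) = 2*j*(j + l) (L(j, l) = (2*j)*(j + l) = 2*j*(j + l))
r(M) = 7 + M (r(M) = M + (6 + (-1)**2) = M + (6 + 1) = M + 7 = 7 + M)
r(L(-13, c))/8165 = (7 + 2*(-13)*(-13 - 3))/8165 = (7 + 2*(-13)*(-16))*(1/8165) = (7 + 416)*(1/8165) = 423*(1/8165) = 423/8165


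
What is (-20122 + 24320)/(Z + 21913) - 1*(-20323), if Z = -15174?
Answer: 136960895/6739 ≈ 20324.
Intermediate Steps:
(-20122 + 24320)/(Z + 21913) - 1*(-20323) = (-20122 + 24320)/(-15174 + 21913) - 1*(-20323) = 4198/6739 + 20323 = 136960895/6739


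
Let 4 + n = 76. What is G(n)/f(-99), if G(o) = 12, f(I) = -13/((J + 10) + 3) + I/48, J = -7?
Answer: -576/203 ≈ -2.8374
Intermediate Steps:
n = 72 (n = -4 + 76 = 72)
f(I) = -13/6 + I/48 (f(I) = -13/((-7 + 10) + 3) + I/48 = -13/(3 + 3) + I*(1/48) = -13/6 + I/48)
G(n)/f(-99) = 12/(-13/6 + (1/48)*(-99)) = 12/(-13/6 - 33/16) = 12/(-203/48) = 12*(-48/203) = -576/203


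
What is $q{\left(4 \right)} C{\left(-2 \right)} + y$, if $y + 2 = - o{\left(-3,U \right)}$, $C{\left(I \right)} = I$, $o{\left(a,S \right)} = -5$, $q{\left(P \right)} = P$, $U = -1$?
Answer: $-5$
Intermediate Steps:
$y = 3$ ($y = -2 - -5 = -2 + 5 = 3$)
$q{\left(4 \right)} C{\left(-2 \right)} + y = 4 \left(-2\right) + 3 = -8 + 3 = -5$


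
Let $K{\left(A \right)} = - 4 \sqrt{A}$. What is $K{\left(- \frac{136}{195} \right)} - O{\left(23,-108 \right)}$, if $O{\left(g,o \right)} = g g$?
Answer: $-529 - \frac{8 i \sqrt{6630}}{195} \approx -529.0 - 3.3405 i$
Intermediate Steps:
$O{\left(g,o \right)} = g^{2}$
$K{\left(- \frac{136}{195} \right)} - O{\left(23,-108 \right)} = - 4 \sqrt{- \frac{136}{195}} - 23^{2} = - 4 \sqrt{\left(-136\right) \frac{1}{195}} - 529 = - 4 \sqrt{- \frac{136}{195}} - 529 = - 4 \frac{2 i \sqrt{6630}}{195} - 529 = - \frac{8 i \sqrt{6630}}{195} - 529 = -529 - \frac{8 i \sqrt{6630}}{195}$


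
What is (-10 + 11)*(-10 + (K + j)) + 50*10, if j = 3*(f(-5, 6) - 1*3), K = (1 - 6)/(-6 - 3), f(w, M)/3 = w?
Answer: 3929/9 ≈ 436.56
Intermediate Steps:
f(w, M) = 3*w
K = 5/9 (K = -5/(-9) = -5*(-⅑) = 5/9 ≈ 0.55556)
j = -54 (j = 3*(3*(-5) - 1*3) = 3*(-15 - 3) = 3*(-18) = -54)
(-10 + 11)*(-10 + (K + j)) + 50*10 = (-10 + 11)*(-10 + (5/9 - 54)) + 50*10 = 1*(-10 - 481/9) + 500 = 1*(-571/9) + 500 = -571/9 + 500 = 3929/9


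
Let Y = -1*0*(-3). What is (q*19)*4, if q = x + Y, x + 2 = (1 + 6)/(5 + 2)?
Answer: -76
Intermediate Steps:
x = -1 (x = -2 + (1 + 6)/(5 + 2) = -2 + 7/7 = -2 + 7*(⅐) = -2 + 1 = -1)
Y = 0 (Y = 0*(-3) = 0)
q = -1 (q = -1 + 0 = -1)
(q*19)*4 = -1*19*4 = -19*4 = -76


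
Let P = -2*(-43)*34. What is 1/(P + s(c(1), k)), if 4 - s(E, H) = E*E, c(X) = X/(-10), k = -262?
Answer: 100/292799 ≈ 0.00034153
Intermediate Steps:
c(X) = -X/10 (c(X) = X*(-⅒) = -X/10)
s(E, H) = 4 - E² (s(E, H) = 4 - E*E = 4 - E²)
P = 2924 (P = 86*34 = 2924)
1/(P + s(c(1), k)) = 1/(2924 + (4 - (-⅒*1)²)) = 1/(2924 + (4 - (-⅒)²)) = 1/(2924 + (4 - 1*1/100)) = 1/(2924 + (4 - 1/100)) = 1/(2924 + 399/100) = 1/(292799/100) = 100/292799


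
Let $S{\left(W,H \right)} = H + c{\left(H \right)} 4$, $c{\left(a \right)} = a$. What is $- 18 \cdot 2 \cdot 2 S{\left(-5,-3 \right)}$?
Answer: $1080$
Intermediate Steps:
$S{\left(W,H \right)} = 5 H$ ($S{\left(W,H \right)} = H + H 4 = H + 4 H = 5 H$)
$- 18 \cdot 2 \cdot 2 S{\left(-5,-3 \right)} = - 18 \cdot 2 \cdot 2 \cdot 5 \left(-3\right) = \left(-18\right) 4 \left(-15\right) = \left(-72\right) \left(-15\right) = 1080$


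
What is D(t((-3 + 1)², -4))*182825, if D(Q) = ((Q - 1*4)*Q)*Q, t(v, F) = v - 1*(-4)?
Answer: 46803200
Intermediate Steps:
t(v, F) = 4 + v (t(v, F) = v + 4 = 4 + v)
D(Q) = Q²*(-4 + Q) (D(Q) = ((Q - 4)*Q)*Q = ((-4 + Q)*Q)*Q = (Q*(-4 + Q))*Q = Q²*(-4 + Q))
D(t((-3 + 1)², -4))*182825 = ((4 + (-3 + 1)²)²*(-4 + (4 + (-3 + 1)²)))*182825 = ((4 + (-2)²)²*(-4 + (4 + (-2)²)))*182825 = ((4 + 4)²*(-4 + (4 + 4)))*182825 = (8²*(-4 + 8))*182825 = (64*4)*182825 = 256*182825 = 46803200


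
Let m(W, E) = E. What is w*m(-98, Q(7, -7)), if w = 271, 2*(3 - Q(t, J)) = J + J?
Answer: 2710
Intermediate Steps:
Q(t, J) = 3 - J (Q(t, J) = 3 - (J + J)/2 = 3 - J)
w*m(-98, Q(7, -7)) = 271*(3 - 1*(-7)) = 271*(3 + 7) = 271*10 = 2710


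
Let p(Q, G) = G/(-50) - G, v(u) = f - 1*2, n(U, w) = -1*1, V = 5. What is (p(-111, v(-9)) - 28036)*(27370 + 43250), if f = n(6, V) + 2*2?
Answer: -9899871762/5 ≈ -1.9800e+9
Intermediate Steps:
n(U, w) = -1
f = 3 (f = -1 + 2*2 = -1 + 4 = 3)
v(u) = 1 (v(u) = 3 - 1*2 = 3 - 2 = 1)
p(Q, G) = -51*G/50 (p(Q, G) = G*(-1/50) - G = -G/50 - G = -51*G/50)
(p(-111, v(-9)) - 28036)*(27370 + 43250) = (-51/50*1 - 28036)*(27370 + 43250) = (-51/50 - 28036)*70620 = -1401851/50*70620 = -9899871762/5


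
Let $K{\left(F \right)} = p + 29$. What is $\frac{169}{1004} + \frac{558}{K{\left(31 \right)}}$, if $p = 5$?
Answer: $\frac{282989}{17068} \approx 16.58$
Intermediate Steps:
$K{\left(F \right)} = 34$ ($K{\left(F \right)} = 5 + 29 = 34$)
$\frac{169}{1004} + \frac{558}{K{\left(31 \right)}} = \frac{169}{1004} + \frac{558}{34} = 169 \cdot \frac{1}{1004} + 558 \cdot \frac{1}{34} = \frac{169}{1004} + \frac{279}{17} = \frac{282989}{17068}$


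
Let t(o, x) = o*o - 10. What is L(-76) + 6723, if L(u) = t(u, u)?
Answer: 12489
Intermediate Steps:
t(o, x) = -10 + o² (t(o, x) = o² - 10 = -10 + o²)
L(u) = -10 + u²
L(-76) + 6723 = (-10 + (-76)²) + 6723 = (-10 + 5776) + 6723 = 5766 + 6723 = 12489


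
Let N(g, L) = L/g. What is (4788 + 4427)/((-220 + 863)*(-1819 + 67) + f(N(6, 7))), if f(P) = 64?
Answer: -485/59288 ≈ -0.0081804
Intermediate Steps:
(4788 + 4427)/((-220 + 863)*(-1819 + 67) + f(N(6, 7))) = (4788 + 4427)/((-220 + 863)*(-1819 + 67) + 64) = 9215/(643*(-1752) + 64) = 9215/(-1126536 + 64) = 9215/(-1126472) = 9215*(-1/1126472) = -485/59288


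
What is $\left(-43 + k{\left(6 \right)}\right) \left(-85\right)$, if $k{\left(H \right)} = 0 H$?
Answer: $3655$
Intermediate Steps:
$k{\left(H \right)} = 0$
$\left(-43 + k{\left(6 \right)}\right) \left(-85\right) = \left(-43 + 0\right) \left(-85\right) = \left(-43\right) \left(-85\right) = 3655$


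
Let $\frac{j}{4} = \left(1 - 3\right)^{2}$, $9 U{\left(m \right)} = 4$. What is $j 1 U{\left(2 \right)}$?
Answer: $\frac{64}{9} \approx 7.1111$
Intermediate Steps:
$U{\left(m \right)} = \frac{4}{9}$ ($U{\left(m \right)} = \frac{1}{9} \cdot 4 = \frac{4}{9}$)
$j = 16$ ($j = 4 \left(1 - 3\right)^{2} = 4 \left(-2\right)^{2} = 4 \cdot 4 = 16$)
$j 1 U{\left(2 \right)} = 16 \cdot 1 \cdot \frac{4}{9} = 16 \cdot \frac{4}{9} = \frac{64}{9}$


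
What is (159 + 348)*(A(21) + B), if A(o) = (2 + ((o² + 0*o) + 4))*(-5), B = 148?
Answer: -1058109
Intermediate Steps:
A(o) = -30 - 5*o² (A(o) = (2 + ((o² + 0) + 4))*(-5) = (2 + (o² + 4))*(-5) = (2 + (4 + o²))*(-5) = (6 + o²)*(-5) = -30 - 5*o²)
(159 + 348)*(A(21) + B) = (159 + 348)*((-30 - 5*21²) + 148) = 507*((-30 - 5*441) + 148) = 507*((-30 - 2205) + 148) = 507*(-2235 + 148) = 507*(-2087) = -1058109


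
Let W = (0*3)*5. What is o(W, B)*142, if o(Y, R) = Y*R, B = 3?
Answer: 0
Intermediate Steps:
W = 0 (W = 0*5 = 0)
o(Y, R) = R*Y
o(W, B)*142 = (3*0)*142 = 0*142 = 0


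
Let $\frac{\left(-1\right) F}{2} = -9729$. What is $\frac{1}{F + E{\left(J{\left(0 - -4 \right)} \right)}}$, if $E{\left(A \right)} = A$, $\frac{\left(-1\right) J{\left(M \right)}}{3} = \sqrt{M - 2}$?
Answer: $\frac{1081}{21034097} + \frac{\sqrt{2}}{126204582} \approx 5.1404 \cdot 10^{-5}$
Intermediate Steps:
$F = 19458$ ($F = \left(-2\right) \left(-9729\right) = 19458$)
$J{\left(M \right)} = - 3 \sqrt{-2 + M}$ ($J{\left(M \right)} = - 3 \sqrt{M - 2} = - 3 \sqrt{-2 + M}$)
$\frac{1}{F + E{\left(J{\left(0 - -4 \right)} \right)}} = \frac{1}{19458 - 3 \sqrt{-2 + \left(0 - -4\right)}} = \frac{1}{19458 - 3 \sqrt{-2 + \left(0 + 4\right)}} = \frac{1}{19458 - 3 \sqrt{-2 + 4}} = \frac{1}{19458 - 3 \sqrt{2}}$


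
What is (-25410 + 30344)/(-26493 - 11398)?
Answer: -4934/37891 ≈ -0.13022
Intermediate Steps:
(-25410 + 30344)/(-26493 - 11398) = 4934/(-37891) = 4934*(-1/37891) = -4934/37891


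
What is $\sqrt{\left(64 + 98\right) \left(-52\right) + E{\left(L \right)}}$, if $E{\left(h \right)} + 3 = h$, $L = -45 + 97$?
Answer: $5 i \sqrt{335} \approx 91.515 i$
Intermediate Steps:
$L = 52$
$E{\left(h \right)} = -3 + h$
$\sqrt{\left(64 + 98\right) \left(-52\right) + E{\left(L \right)}} = \sqrt{\left(64 + 98\right) \left(-52\right) + \left(-3 + 52\right)} = \sqrt{162 \left(-52\right) + 49} = \sqrt{-8424 + 49} = \sqrt{-8375} = 5 i \sqrt{335}$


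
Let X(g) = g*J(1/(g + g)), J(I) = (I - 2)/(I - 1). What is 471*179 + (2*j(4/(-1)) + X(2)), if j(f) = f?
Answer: 252917/3 ≈ 84306.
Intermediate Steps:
J(I) = (-2 + I)/(-1 + I)
X(g) = g*(-2 + 1/(2*g))/(-1 + 1/(2*g)) (X(g) = g*((-2 + 1/(g + g))/(-1 + 1/(g + g))) = g*((-2 + 1/(2*g))/(-1 + 1/(2*g))) = g*(-2 + 1/(2*g))/(-1 + 1/(2*g)))
471*179 + (2*j(4/(-1)) + X(2)) = 471*179 + (2*(4/(-1)) + 2*(-1 + 4*2)/(-1 + 2*2)) = 84309 + (2*(4*(-1)) + 2*(-1 + 8)/(-1 + 4)) = 84309 + (2*(-4) + 2*7/3) = 84309 + (-8 + 2*(⅓)*7) = 84309 + (-8 + 14/3) = 84309 - 10/3 = 252917/3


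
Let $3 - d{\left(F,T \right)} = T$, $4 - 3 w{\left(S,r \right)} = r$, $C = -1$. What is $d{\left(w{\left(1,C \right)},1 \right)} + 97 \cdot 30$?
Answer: $2912$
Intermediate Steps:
$w{\left(S,r \right)} = \frac{4}{3} - \frac{r}{3}$
$d{\left(F,T \right)} = 3 - T$
$d{\left(w{\left(1,C \right)},1 \right)} + 97 \cdot 30 = \left(3 - 1\right) + 97 \cdot 30 = \left(3 - 1\right) + 2910 = 2 + 2910 = 2912$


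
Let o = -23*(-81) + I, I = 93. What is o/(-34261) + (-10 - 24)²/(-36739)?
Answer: -111467200/1258714879 ≈ -0.088556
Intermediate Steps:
o = 1956 (o = -23*(-81) + 93 = 1863 + 93 = 1956)
o/(-34261) + (-10 - 24)²/(-36739) = 1956/(-34261) + (-10 - 24)²/(-36739) = 1956*(-1/34261) + (-34)²*(-1/36739) = -1956/34261 + 1156*(-1/36739) = -1956/34261 - 1156/36739 = -111467200/1258714879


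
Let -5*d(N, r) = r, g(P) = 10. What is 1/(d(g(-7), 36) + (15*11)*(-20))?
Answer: -5/16536 ≈ -0.00030237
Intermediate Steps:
d(N, r) = -r/5
1/(d(g(-7), 36) + (15*11)*(-20)) = 1/(-1/5*36 + (15*11)*(-20)) = 1/(-36/5 + 165*(-20)) = 1/(-36/5 - 3300) = 1/(-16536/5) = -5/16536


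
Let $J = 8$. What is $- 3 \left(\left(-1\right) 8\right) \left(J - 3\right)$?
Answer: $120$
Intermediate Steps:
$- 3 \left(\left(-1\right) 8\right) \left(J - 3\right) = - 3 \left(\left(-1\right) 8\right) \left(8 - 3\right) = \left(-3\right) \left(-8\right) 5 = 24 \cdot 5 = 120$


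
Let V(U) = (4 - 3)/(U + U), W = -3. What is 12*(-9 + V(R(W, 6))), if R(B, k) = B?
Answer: -110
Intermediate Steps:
V(U) = 1/(2*U)
12*(-9 + V(R(W, 6))) = 12*(-9 + (½)/(-3)) = 12*(-9 + (½)*(-⅓)) = 12*(-9 - ⅙) = 12*(-55/6) = -110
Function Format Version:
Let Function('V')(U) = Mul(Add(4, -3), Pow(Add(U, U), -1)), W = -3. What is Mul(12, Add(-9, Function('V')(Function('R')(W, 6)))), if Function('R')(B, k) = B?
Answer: -110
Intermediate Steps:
Function('V')(U) = Mul(Rational(1, 2), Pow(U, -1)) (Function('V')(U) = Mul(1, Pow(Mul(2, U), -1)) = Mul(1, Mul(Rational(1, 2), Pow(U, -1))) = Mul(Rational(1, 2), Pow(U, -1)))
Mul(12, Add(-9, Function('V')(Function('R')(W, 6)))) = Mul(12, Add(-9, Mul(Rational(1, 2), Pow(-3, -1)))) = Mul(12, Add(-9, Mul(Rational(1, 2), Rational(-1, 3)))) = Mul(12, Add(-9, Rational(-1, 6))) = Mul(12, Rational(-55, 6)) = -110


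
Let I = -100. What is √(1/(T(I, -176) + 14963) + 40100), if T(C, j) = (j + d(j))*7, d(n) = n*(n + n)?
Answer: √8026507670049895/447395 ≈ 200.25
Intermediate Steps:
d(n) = 2*n² (d(n) = n*(2*n) = 2*n²)
T(C, j) = 7*j + 14*j² (T(C, j) = (j + 2*j²)*7 = 7*j + 14*j²)
√(1/(T(I, -176) + 14963) + 40100) = √(1/(7*(-176)*(1 + 2*(-176)) + 14963) + 40100) = √(1/(7*(-176)*(1 - 352) + 14963) + 40100) = √(1/(7*(-176)*(-351) + 14963) + 40100) = √(1/(432432 + 14963) + 40100) = √(1/447395 + 40100) = √(17940539501/447395) = √8026507670049895/447395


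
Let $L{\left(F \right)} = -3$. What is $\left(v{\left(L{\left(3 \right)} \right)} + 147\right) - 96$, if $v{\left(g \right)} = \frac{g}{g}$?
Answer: $52$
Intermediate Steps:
$v{\left(g \right)} = 1$
$\left(v{\left(L{\left(3 \right)} \right)} + 147\right) - 96 = \left(1 + 147\right) - 96 = 148 - 96 = 52$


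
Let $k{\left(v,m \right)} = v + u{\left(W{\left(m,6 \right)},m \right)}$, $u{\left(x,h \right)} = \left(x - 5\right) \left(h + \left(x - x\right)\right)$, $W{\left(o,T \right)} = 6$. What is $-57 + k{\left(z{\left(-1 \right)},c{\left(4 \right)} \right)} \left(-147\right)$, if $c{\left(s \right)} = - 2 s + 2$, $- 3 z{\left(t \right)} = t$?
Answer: $776$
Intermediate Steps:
$z{\left(t \right)} = - \frac{t}{3}$
$c{\left(s \right)} = 2 - 2 s$
$u{\left(x,h \right)} = h \left(-5 + x\right)$ ($u{\left(x,h \right)} = \left(-5 + x\right) \left(h + 0\right) = \left(-5 + x\right) h = h \left(-5 + x\right)$)
$k{\left(v,m \right)} = m + v$ ($k{\left(v,m \right)} = v + m \left(-5 + 6\right) = v + m 1 = v + m = m + v$)
$-57 + k{\left(z{\left(-1 \right)},c{\left(4 \right)} \right)} \left(-147\right) = -57 + \left(\left(2 - 8\right) - - \frac{1}{3}\right) \left(-147\right) = -57 + \left(\left(2 - 8\right) + \frac{1}{3}\right) \left(-147\right) = -57 + \left(-6 + \frac{1}{3}\right) \left(-147\right) = -57 - -833 = -57 + 833 = 776$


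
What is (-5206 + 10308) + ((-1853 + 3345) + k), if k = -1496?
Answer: 5098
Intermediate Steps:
(-5206 + 10308) + ((-1853 + 3345) + k) = (-5206 + 10308) + ((-1853 + 3345) - 1496) = 5102 + (1492 - 1496) = 5102 - 4 = 5098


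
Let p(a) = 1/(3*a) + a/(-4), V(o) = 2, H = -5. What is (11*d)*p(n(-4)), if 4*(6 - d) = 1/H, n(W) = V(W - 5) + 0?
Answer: -1331/60 ≈ -22.183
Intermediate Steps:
n(W) = 2 (n(W) = 2 + 0 = 2)
d = 121/20 (d = 6 - ¼/(-5) = 6 - ¼*(-⅕) = 6 + 1/20 = 121/20 ≈ 6.0500)
p(a) = -a/4 + 1/(3*a) (p(a) = 1/(3*a) + a*(-¼) = 1/(3*a) - a/4 = -a/4 + 1/(3*a))
(11*d)*p(n(-4)) = (11*(121/20))*(-¼*2 + (⅓)/2) = 1331*(-½ + (⅓)*(½))/20 = 1331*(-½ + ⅙)/20 = (1331/20)*(-⅓) = -1331/60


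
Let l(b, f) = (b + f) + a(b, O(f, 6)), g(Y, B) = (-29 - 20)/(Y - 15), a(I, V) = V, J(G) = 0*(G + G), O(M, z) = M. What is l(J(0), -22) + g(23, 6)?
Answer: -401/8 ≈ -50.125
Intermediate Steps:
J(G) = 0 (J(G) = 0*(2*G) = 0)
g(Y, B) = -49/(-15 + Y)
l(b, f) = b + 2*f (l(b, f) = (b + f) + f = b + 2*f)
l(J(0), -22) + g(23, 6) = (0 + 2*(-22)) - 49/(-15 + 23) = (0 - 44) - 49/8 = -44 - 49*⅛ = -44 - 49/8 = -401/8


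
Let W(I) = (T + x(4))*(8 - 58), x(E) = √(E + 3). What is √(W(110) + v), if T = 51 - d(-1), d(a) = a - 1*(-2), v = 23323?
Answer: √(20823 - 50*√7) ≈ 143.84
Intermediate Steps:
d(a) = 2 + a (d(a) = a + 2 = 2 + a)
x(E) = √(3 + E)
T = 50 (T = 51 - (2 - 1) = 51 - 1*1 = 51 - 1 = 50)
W(I) = -2500 - 50*√7 (W(I) = (50 + √(3 + 4))*(8 - 58) = (50 + √7)*(-50) = -2500 - 50*√7)
√(W(110) + v) = √((-2500 - 50*√7) + 23323) = √(20823 - 50*√7)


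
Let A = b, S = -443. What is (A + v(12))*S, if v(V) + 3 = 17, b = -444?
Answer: 190490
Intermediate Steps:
A = -444
v(V) = 14 (v(V) = -3 + 17 = 14)
(A + v(12))*S = (-444 + 14)*(-443) = -430*(-443) = 190490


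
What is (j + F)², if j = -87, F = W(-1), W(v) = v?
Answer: 7744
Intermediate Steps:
F = -1
(j + F)² = (-87 - 1)² = (-88)² = 7744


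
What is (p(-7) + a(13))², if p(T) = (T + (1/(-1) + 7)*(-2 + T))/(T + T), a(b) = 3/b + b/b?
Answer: 1034289/33124 ≈ 31.225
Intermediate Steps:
a(b) = 1 + 3/b (a(b) = 3/b + 1 = 1 + 3/b)
p(T) = (-12 + 7*T)/(2*T) (p(T) = (T + (-1 + 7)*(-2 + T))/((2*T)) = (T + 6*(-2 + T))*(1/(2*T)) = (T + (-12 + 6*T))*(1/(2*T)) = (-12 + 7*T)*(1/(2*T)) = (-12 + 7*T)/(2*T))
(p(-7) + a(13))² = ((7/2 - 6/(-7)) + (3 + 13)/13)² = ((7/2 - 6*(-⅐)) + (1/13)*16)² = ((7/2 + 6/7) + 16/13)² = (61/14 + 16/13)² = (1017/182)² = 1034289/33124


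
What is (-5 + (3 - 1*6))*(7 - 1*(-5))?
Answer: -96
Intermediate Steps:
(-5 + (3 - 1*6))*(7 - 1*(-5)) = (-5 + (3 - 6))*(7 + 5) = (-5 - 3)*12 = -8*12 = -96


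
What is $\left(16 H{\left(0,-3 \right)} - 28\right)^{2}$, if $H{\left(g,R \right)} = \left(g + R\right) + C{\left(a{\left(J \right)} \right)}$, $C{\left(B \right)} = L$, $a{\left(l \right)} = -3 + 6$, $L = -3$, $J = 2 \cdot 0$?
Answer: $15376$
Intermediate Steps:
$J = 0$
$a{\left(l \right)} = 3$
$C{\left(B \right)} = -3$
$H{\left(g,R \right)} = -3 + R + g$ ($H{\left(g,R \right)} = \left(g + R\right) - 3 = \left(R + g\right) - 3 = -3 + R + g$)
$\left(16 H{\left(0,-3 \right)} - 28\right)^{2} = \left(16 \left(-3 - 3 + 0\right) - 28\right)^{2} = \left(16 \left(-6\right) - 28\right)^{2} = \left(-96 - 28\right)^{2} = \left(-124\right)^{2} = 15376$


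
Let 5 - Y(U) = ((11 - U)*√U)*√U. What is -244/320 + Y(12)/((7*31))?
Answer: -11877/17360 ≈ -0.68416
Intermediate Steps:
Y(U) = 5 - U*(11 - U) (Y(U) = 5 - (11 - U)*√U*√U = 5 - √U*(11 - U)*√U = 5 - U*(11 - U))
-244/320 + Y(12)/((7*31)) = -244/320 + (5 + 12² - 11*12)/((7*31)) = -244*1/320 + (5 + 144 - 132)/217 = -61/80 + 17*(1/217) = -61/80 + 17/217 = -11877/17360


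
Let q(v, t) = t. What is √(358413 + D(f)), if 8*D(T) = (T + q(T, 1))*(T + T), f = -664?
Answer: √468471 ≈ 684.45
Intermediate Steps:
D(T) = T*(1 + T)/4 (D(T) = ((T + 1)*(T + T))/8 = ((1 + T)*(2*T))/8 = (2*T*(1 + T))/8 = T*(1 + T)/4)
√(358413 + D(f)) = √(358413 + (¼)*(-664)*(1 - 664)) = √(358413 + (¼)*(-664)*(-663)) = √(358413 + 110058) = √468471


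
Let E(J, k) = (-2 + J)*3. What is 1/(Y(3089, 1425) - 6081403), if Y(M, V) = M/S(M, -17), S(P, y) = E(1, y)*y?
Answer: -51/310148464 ≈ -1.6444e-7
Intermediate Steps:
E(J, k) = -6 + 3*J
S(P, y) = -3*y (S(P, y) = (-6 + 3*1)*y = (-6 + 3)*y = -3*y)
Y(M, V) = M/51 (Y(M, V) = M/((-3*(-17))) = M/51)
1/(Y(3089, 1425) - 6081403) = 1/((1/51)*3089 - 6081403) = 1/(3089/51 - 6081403) = 1/(-310148464/51) = -51/310148464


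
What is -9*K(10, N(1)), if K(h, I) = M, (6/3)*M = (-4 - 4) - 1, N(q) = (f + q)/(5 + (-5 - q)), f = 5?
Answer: 81/2 ≈ 40.500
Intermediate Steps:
N(q) = -(5 + q)/q (N(q) = (5 + q)/(5 + (-5 - q)) = (5 + q)/((-q)) = (5 + q)*(-1/q) = -(5 + q)/q)
M = -9/2 (M = ((-4 - 4) - 1)/2 = (-8 - 1)/2 = (½)*(-9) = -9/2 ≈ -4.5000)
K(h, I) = -9/2
-9*K(10, N(1)) = -9*(-9/2) = 81/2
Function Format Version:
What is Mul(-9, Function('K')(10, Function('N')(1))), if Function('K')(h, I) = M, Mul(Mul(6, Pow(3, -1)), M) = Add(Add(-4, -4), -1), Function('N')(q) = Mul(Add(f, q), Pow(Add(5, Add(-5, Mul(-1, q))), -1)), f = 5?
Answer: Rational(81, 2) ≈ 40.500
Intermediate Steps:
Function('N')(q) = Mul(-1, Pow(q, -1), Add(5, q)) (Function('N')(q) = Mul(Add(5, q), Pow(Add(5, Add(-5, Mul(-1, q))), -1)) = Mul(Add(5, q), Pow(Mul(-1, q), -1)) = Mul(Add(5, q), Mul(-1, Pow(q, -1))) = Mul(-1, Pow(q, -1), Add(5, q)))
M = Rational(-9, 2) (M = Mul(Rational(1, 2), Add(Add(-4, -4), -1)) = Mul(Rational(1, 2), Add(-8, -1)) = Mul(Rational(1, 2), -9) = Rational(-9, 2) ≈ -4.5000)
Function('K')(h, I) = Rational(-9, 2)
Mul(-9, Function('K')(10, Function('N')(1))) = Mul(-9, Rational(-9, 2)) = Rational(81, 2)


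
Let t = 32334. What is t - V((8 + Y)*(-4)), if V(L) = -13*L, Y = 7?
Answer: 31554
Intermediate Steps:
t - V((8 + Y)*(-4)) = 32334 - (-13)*(8 + 7)*(-4) = 32334 - (-13)*15*(-4) = 32334 - (-13)*(-60) = 32334 - 1*780 = 32334 - 780 = 31554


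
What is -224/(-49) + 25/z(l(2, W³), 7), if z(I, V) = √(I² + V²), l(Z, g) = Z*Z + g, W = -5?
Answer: 32/7 + 5*√14690/2938 ≈ 4.7777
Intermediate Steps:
l(Z, g) = g + Z² (l(Z, g) = Z² + g = g + Z²)
-224/(-49) + 25/z(l(2, W³), 7) = -224/(-49) + 25/(√(((-5)³ + 2²)² + 7²)) = -224*(-1/49) + 25/(√((-125 + 4)² + 49)) = 32/7 + 25/(√((-121)² + 49)) = 32/7 + 25/(√(14641 + 49)) = 32/7 + 25/(√14690) = 32/7 + 25*(√14690/14690) = 32/7 + 5*√14690/2938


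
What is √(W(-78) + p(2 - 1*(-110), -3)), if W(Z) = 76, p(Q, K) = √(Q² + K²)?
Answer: √(76 + √12553) ≈ 13.713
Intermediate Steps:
p(Q, K) = √(K² + Q²)
√(W(-78) + p(2 - 1*(-110), -3)) = √(76 + √((-3)² + (2 - 1*(-110))²)) = √(76 + √(9 + (2 + 110)²)) = √(76 + √(9 + 112²)) = √(76 + √(9 + 12544)) = √(76 + √12553)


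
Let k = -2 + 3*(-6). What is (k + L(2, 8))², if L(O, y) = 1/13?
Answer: 67081/169 ≈ 396.93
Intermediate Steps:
L(O, y) = 1/13
k = -20 (k = -2 - 18 = -20)
(k + L(2, 8))² = (-20 + 1/13)² = (-259/13)² = 67081/169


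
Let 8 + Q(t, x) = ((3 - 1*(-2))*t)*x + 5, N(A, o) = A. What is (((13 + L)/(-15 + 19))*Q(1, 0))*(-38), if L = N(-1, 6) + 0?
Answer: 342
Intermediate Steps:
L = -1 (L = -1 + 0 = -1)
Q(t, x) = -3 + 5*t*x (Q(t, x) = -8 + (((3 - 1*(-2))*t)*x + 5) = -8 + (((3 + 2)*t)*x + 5) = -8 + ((5*t)*x + 5) = -8 + (5*t*x + 5) = -8 + (5 + 5*t*x) = -3 + 5*t*x)
(((13 + L)/(-15 + 19))*Q(1, 0))*(-38) = (((13 - 1)/(-15 + 19))*(-3 + 5*1*0))*(-38) = ((12/4)*(-3 + 0))*(-38) = ((12*(¼))*(-3))*(-38) = (3*(-3))*(-38) = -9*(-38) = 342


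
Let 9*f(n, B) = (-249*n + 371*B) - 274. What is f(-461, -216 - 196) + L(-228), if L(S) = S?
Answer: -13463/3 ≈ -4487.7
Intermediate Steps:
f(n, B) = -274/9 - 83*n/3 + 371*B/9 (f(n, B) = ((-249*n + 371*B) - 274)/9 = (-274 - 249*n + 371*B)/9 = -274/9 - 83*n/3 + 371*B/9)
f(-461, -216 - 196) + L(-228) = (-274/9 - 83/3*(-461) + 371*(-216 - 196)/9) - 228 = (-274/9 + 38263/3 + (371/9)*(-412)) - 228 = (-274/9 + 38263/3 - 152852/9) - 228 = -12779/3 - 228 = -13463/3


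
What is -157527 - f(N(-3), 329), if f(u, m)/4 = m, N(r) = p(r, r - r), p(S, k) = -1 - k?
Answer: -158843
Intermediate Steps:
N(r) = -1 (N(r) = -1 - (r - r) = -1 - 1*0 = -1 + 0 = -1)
f(u, m) = 4*m
-157527 - f(N(-3), 329) = -157527 - 4*329 = -157527 - 1*1316 = -157527 - 1316 = -158843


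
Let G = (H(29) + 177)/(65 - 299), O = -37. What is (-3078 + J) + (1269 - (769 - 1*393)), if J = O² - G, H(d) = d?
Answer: -95369/117 ≈ -815.12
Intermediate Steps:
G = -103/117 (G = (29 + 177)/(65 - 299) = 206/(-234) = 206*(-1/234) = -103/117 ≈ -0.88034)
J = 160276/117 (J = (-37)² - 1*(-103/117) = 1369 + 103/117 = 160276/117 ≈ 1369.9)
(-3078 + J) + (1269 - (769 - 1*393)) = (-3078 + 160276/117) + (1269 - (769 - 1*393)) = -199850/117 + (1269 - (769 - 393)) = -199850/117 + (1269 - 1*376) = -199850/117 + (1269 - 376) = -199850/117 + 893 = -95369/117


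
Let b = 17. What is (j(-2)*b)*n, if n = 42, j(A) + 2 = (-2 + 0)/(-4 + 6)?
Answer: -2142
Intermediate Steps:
j(A) = -3 (j(A) = -2 + (-2 + 0)/(-4 + 6) = -2 - 2/2 = -2 - 2*½ = -2 - 1 = -3)
(j(-2)*b)*n = -3*17*42 = -51*42 = -2142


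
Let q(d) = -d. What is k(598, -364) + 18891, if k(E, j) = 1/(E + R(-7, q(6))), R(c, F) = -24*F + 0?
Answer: 14017123/742 ≈ 18891.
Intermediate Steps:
R(c, F) = -24*F
k(E, j) = 1/(144 + E) (k(E, j) = 1/(E - (-24)*6) = 1/(E - 24*(-6)) = 1/(E + 144) = 1/(144 + E))
k(598, -364) + 18891 = 1/(144 + 598) + 18891 = 1/742 + 18891 = 14017123/742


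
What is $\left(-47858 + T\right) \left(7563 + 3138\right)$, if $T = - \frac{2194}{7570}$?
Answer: $- \frac{1938417952527}{3785} \approx -5.1213 \cdot 10^{8}$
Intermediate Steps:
$T = - \frac{1097}{3785}$ ($T = \left(-2194\right) \frac{1}{7570} = - \frac{1097}{3785} \approx -0.28983$)
$\left(-47858 + T\right) \left(7563 + 3138\right) = \left(-47858 - \frac{1097}{3785}\right) \left(7563 + 3138\right) = \left(- \frac{181143627}{3785}\right) 10701 = - \frac{1938417952527}{3785}$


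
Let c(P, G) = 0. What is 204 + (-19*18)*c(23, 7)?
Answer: 204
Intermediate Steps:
204 + (-19*18)*c(23, 7) = 204 - 19*18*0 = 204 - 342*0 = 204 + 0 = 204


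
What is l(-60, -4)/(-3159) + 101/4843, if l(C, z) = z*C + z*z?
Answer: -920749/15299037 ≈ -0.060183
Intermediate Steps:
l(C, z) = z**2 + C*z (l(C, z) = C*z + z**2 = z**2 + C*z)
l(-60, -4)/(-3159) + 101/4843 = -4*(-60 - 4)/(-3159) + 101/4843 = -4*(-64)*(-1/3159) + 101*(1/4843) = 256*(-1/3159) + 101/4843 = -256/3159 + 101/4843 = -920749/15299037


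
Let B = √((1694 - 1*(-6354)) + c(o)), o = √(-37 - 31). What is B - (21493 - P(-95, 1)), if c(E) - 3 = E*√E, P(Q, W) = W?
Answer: -21492 + √(8051 + 2*√2*17^(¾)*I^(3/2)) ≈ -21402.0 + 0.093404*I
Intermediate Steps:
o = 2*I*√17 (o = √(-68) = 2*I*√17 ≈ 8.2462*I)
c(E) = 3 + E^(3/2) (c(E) = 3 + E*√E = 3 + E^(3/2))
B = √(8051 + 2*√2*17^(¾)*I^(3/2)) (B = √((1694 - 1*(-6354)) + (3 + (2*I*√17)^(3/2))) = √((1694 + 6354) + (3 + 2*√2*17^(¾)*I^(3/2))) = √(8048 + (3 + 2*√2*17^(¾)*I^(3/2))) = √(8051 + 2*√2*17^(¾)*I^(3/2)) ≈ 89.634 + 0.0934*I)
B - (21493 - P(-95, 1)) = √(8051 + 2*√2*17^(¾)*I^(3/2)) - (21493 - 1*1) = √(8051 + 2*√2*17^(¾)*I^(3/2)) - (21493 - 1) = √(8051 + 2*√2*17^(¾)*I^(3/2)) - 1*21492 = √(8051 + 2*√2*17^(¾)*I^(3/2)) - 21492 = -21492 + √(8051 + 2*√2*17^(¾)*I^(3/2))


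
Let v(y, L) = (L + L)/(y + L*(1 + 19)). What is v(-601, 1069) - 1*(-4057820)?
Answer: 84317443918/20779 ≈ 4.0578e+6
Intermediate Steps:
v(y, L) = 2*L/(y + 20*L) (v(y, L) = (2*L)/(y + L*20) = (2*L)/(y + 20*L) = 2*L/(y + 20*L))
v(-601, 1069) - 1*(-4057820) = 2*1069/(-601 + 20*1069) - 1*(-4057820) = 2*1069/(-601 + 21380) + 4057820 = 2*1069/20779 + 4057820 = 2*1069*(1/20779) + 4057820 = 2138/20779 + 4057820 = 84317443918/20779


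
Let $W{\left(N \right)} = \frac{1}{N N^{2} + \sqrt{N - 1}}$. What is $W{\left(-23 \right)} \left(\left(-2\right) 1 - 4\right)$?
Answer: $\frac{73002}{148035913} + \frac{12 i \sqrt{6}}{148035913} \approx 0.00049314 + 1.9856 \cdot 10^{-7} i$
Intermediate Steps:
$W{\left(N \right)} = \frac{1}{N^{3} + \sqrt{-1 + N}}$ ($W{\left(N \right)} = \frac{1}{N^{3} + \sqrt{N + \left(-5 + 4\right)}} = \frac{1}{N^{3} + \sqrt{N - 1}} = \frac{1}{N^{3} + \sqrt{-1 + N}}$)
$W{\left(-23 \right)} \left(\left(-2\right) 1 - 4\right) = \frac{\left(-2\right) 1 - 4}{\left(-23\right)^{3} + \sqrt{-1 - 23}} = \frac{-2 - 4}{-12167 + \sqrt{-24}} = \frac{1}{-12167 + 2 i \sqrt{6}} \left(-6\right) = - \frac{6}{-12167 + 2 i \sqrt{6}}$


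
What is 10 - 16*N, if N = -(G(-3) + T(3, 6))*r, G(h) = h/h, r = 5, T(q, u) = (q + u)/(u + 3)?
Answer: 170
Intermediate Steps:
T(q, u) = (q + u)/(3 + u)
G(h) = 1
N = -10 (N = -(1 + (3 + 6)/(3 + 6))*5 = -(1 + 9/9)*5 = -(1 + (1/9)*9)*5 = -(1 + 1)*5 = -2*5 = -1*10 = -10)
10 - 16*N = 10 - 16*(-10) = 10 + 160 = 170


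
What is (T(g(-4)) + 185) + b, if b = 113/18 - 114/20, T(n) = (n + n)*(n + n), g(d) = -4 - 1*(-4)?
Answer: 8351/45 ≈ 185.58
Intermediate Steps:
g(d) = 0 (g(d) = -4 + 4 = 0)
T(n) = 4*n**2 (T(n) = (2*n)*(2*n) = 4*n**2)
b = 26/45 (b = 113*(1/18) - 114*1/20 = 113/18 - 57/10 = 26/45 ≈ 0.57778)
(T(g(-4)) + 185) + b = (4*0**2 + 185) + 26/45 = (4*0 + 185) + 26/45 = (0 + 185) + 26/45 = 185 + 26/45 = 8351/45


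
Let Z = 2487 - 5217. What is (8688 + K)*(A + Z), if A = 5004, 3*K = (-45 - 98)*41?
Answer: 15312358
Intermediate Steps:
K = -5863/3 (K = ((-45 - 98)*41)/3 = (-143*41)/3 = (⅓)*(-5863) = -5863/3 ≈ -1954.3)
Z = -2730
(8688 + K)*(A + Z) = (8688 - 5863/3)*(5004 - 2730) = (20201/3)*2274 = 15312358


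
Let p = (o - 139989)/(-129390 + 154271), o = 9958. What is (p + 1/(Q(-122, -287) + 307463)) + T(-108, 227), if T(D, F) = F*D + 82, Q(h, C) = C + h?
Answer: -186711058078909/7639810574 ≈ -24439.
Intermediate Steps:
T(D, F) = 82 + D*F (T(D, F) = D*F + 82 = 82 + D*F)
p = -130031/24881 (p = (9958 - 139989)/(-129390 + 154271) = -130031/24881 ≈ -5.2261)
(p + 1/(Q(-122, -287) + 307463)) + T(-108, 227) = (-130031/24881 + 1/((-287 - 122) + 307463)) + (82 - 108*227) = (-130031/24881 + 1/(-409 + 307463)) + (82 - 24516) = (-130031/24881 + 1/307054) - 24434 = -39926513793/7639810574 - 24434 = -186711058078909/7639810574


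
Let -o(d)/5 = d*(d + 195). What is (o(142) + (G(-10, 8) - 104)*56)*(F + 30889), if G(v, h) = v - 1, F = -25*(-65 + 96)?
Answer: -7399310940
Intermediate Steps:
F = -775 (F = -25*31 = -775)
G(v, h) = -1 + v
o(d) = -5*d*(195 + d) (o(d) = -5*d*(d + 195) = -5*d*(195 + d))
(o(142) + (G(-10, 8) - 104)*56)*(F + 30889) = (-5*142*(195 + 142) + ((-1 - 10) - 104)*56)*(-775 + 30889) = (-5*142*337 + (-11 - 104)*56)*30114 = (-239270 - 115*56)*30114 = (-239270 - 6440)*30114 = -245710*30114 = -7399310940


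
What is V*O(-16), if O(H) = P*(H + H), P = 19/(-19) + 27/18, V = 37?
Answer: -592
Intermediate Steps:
P = ½ (P = 19*(-1/19) + 27*(1/18) = -1 + 3/2 = ½ ≈ 0.50000)
O(H) = H (O(H) = (H + H)/2 = (2*H)/2 = H)
V*O(-16) = 37*(-16) = -592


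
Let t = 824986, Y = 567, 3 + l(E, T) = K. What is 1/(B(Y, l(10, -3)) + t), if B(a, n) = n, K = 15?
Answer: 1/824998 ≈ 1.2121e-6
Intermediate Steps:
l(E, T) = 12 (l(E, T) = -3 + 15 = 12)
1/(B(Y, l(10, -3)) + t) = 1/(12 + 824986) = 1/824998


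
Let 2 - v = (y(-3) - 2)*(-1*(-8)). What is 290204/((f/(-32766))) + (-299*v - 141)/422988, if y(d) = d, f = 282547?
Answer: -1340707381948395/39837996812 ≈ -33654.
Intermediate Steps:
v = 42 (v = 2 - (-3 - 2)*(-1*(-8)) = 2 - (-5)*8 = 2 - 1*(-40) = 2 + 40 = 42)
290204/((f/(-32766))) + (-299*v - 141)/422988 = 290204/((282547/(-32766))) + (-299*42 - 141)/422988 = 290204/((282547*(-1/32766))) + (-12558 - 141)*(1/422988) = 290204/(-282547/32766) - 12699*1/422988 = 290204*(-32766/282547) - 4233/140996 = -9508824264/282547 - 4233/140996 = -1340707381948395/39837996812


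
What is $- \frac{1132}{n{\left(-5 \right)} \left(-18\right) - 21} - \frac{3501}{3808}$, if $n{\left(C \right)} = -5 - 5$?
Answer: $- \frac{4867315}{605472} \approx -8.0389$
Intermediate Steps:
$n{\left(C \right)} = -10$
$- \frac{1132}{n{\left(-5 \right)} \left(-18\right) - 21} - \frac{3501}{3808} = - \frac{1132}{\left(-10\right) \left(-18\right) - 21} - \frac{3501}{3808} = - \frac{1132}{180 - 21} - \frac{3501}{3808} = - \frac{1132}{159} - \frac{3501}{3808} = - \frac{4867315}{605472}$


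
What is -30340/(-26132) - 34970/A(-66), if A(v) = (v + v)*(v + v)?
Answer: -48148985/56915496 ≈ -0.84597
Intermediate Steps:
A(v) = 4*v² (A(v) = (2*v)*(2*v) = 4*v²)
-30340/(-26132) - 34970/A(-66) = -30340/(-26132) - 34970/(4*(-66)²) = -30340*(-1/26132) - 34970/(4*4356) = 7585/6533 - 34970/17424 = 7585/6533 - 34970*1/17424 = 7585/6533 - 17485/8712 = -48148985/56915496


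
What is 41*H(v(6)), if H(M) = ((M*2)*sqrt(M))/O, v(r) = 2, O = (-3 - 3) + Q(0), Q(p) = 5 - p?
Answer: -164*sqrt(2) ≈ -231.93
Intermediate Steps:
O = -1 (O = (-3 - 3) + (5 - 1*0) = -6 + (5 + 0) = -6 + 5 = -1)
H(M) = -2*M**(3/2) (H(M) = ((M*2)*sqrt(M))/(-1) = ((2*M)*sqrt(M))*(-1) = (2*M**(3/2))*(-1) = -2*M**(3/2))
41*H(v(6)) = 41*(-4*sqrt(2)) = -164*sqrt(2)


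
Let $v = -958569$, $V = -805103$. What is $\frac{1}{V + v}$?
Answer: $- \frac{1}{1763672} \approx -5.67 \cdot 10^{-7}$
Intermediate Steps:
$\frac{1}{V + v} = \frac{1}{-805103 - 958569} = \frac{1}{-1763672} = - \frac{1}{1763672}$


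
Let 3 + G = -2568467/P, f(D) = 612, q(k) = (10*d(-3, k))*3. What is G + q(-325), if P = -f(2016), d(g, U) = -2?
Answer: 2529911/612 ≈ 4133.8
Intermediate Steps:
q(k) = -60 (q(k) = (10*(-2))*3 = -20*3 = -60)
P = -612 (P = -1*612 = -612)
G = 2566631/612 (G = -3 - 2568467/(-612) = -3 - 2568467*(-1/612) = -3 + 2568467/612 = 2566631/612 ≈ 4193.8)
G + q(-325) = 2566631/612 - 60 = 2529911/612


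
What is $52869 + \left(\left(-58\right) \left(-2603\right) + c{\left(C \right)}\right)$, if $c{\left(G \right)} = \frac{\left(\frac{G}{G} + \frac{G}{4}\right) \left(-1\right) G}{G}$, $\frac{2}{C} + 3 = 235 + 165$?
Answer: $\frac{161850547}{794} \approx 2.0384 \cdot 10^{5}$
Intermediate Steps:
$C = \frac{2}{397}$ ($C = \frac{2}{-3 + \left(235 + 165\right)} = \frac{2}{-3 + 400} = \frac{2}{397} \approx 0.0050378$)
$c{\left(G \right)} = -1 - \frac{G}{4}$ ($c{\left(G \right)} = \frac{\left(1 + G \frac{1}{4}\right) \left(-1\right) G}{G} = \frac{\left(1 + \frac{G}{4}\right) \left(-1\right) G}{G} = \frac{\left(-1 - \frac{G}{4}\right) G}{G} = \frac{G \left(-1 - \frac{G}{4}\right)}{G} = -1 - \frac{G}{4}$)
$52869 + \left(\left(-58\right) \left(-2603\right) + c{\left(C \right)}\right) = 52869 - - \frac{119872561}{794} = 52869 + \left(150974 - \frac{795}{794}\right) = 52869 + \frac{119872561}{794} = \frac{161850547}{794}$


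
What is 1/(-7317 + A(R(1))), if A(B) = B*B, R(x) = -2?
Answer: -1/7313 ≈ -0.00013674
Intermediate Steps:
A(B) = B**2
1/(-7317 + A(R(1))) = 1/(-7317 + (-2)**2) = 1/(-7317 + 4) = 1/(-7313) = -1/7313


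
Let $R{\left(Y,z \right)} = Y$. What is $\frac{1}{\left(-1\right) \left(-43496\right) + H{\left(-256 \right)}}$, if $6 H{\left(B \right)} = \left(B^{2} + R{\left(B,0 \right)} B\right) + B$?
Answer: $\frac{3}{195896} \approx 1.5314 \cdot 10^{-5}$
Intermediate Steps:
$H{\left(B \right)} = \frac{B^{2}}{3} + \frac{B}{6}$ ($H{\left(B \right)} = \frac{\left(B^{2} + B B\right) + B}{6} = \frac{\left(B^{2} + B^{2}\right) + B}{6} = \frac{2 B^{2} + B}{6} = \frac{B + 2 B^{2}}{6} = \frac{B^{2}}{3} + \frac{B}{6}$)
$\frac{1}{\left(-1\right) \left(-43496\right) + H{\left(-256 \right)}} = \frac{1}{\left(-1\right) \left(-43496\right) + \frac{1}{6} \left(-256\right) \left(1 + 2 \left(-256\right)\right)} = \frac{1}{43496 + \frac{1}{6} \left(-256\right) \left(1 - 512\right)} = \frac{1}{43496 + \frac{1}{6} \left(-256\right) \left(-511\right)} = \frac{1}{43496 + \frac{65408}{3}} = \frac{1}{\frac{195896}{3}} = \frac{3}{195896}$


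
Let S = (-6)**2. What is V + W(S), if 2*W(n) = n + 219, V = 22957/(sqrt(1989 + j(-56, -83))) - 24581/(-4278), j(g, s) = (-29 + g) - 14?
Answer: 285013/2139 + 22957*sqrt(210)/630 ≈ 661.31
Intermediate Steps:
j(g, s) = -43 + g
V = 24581/4278 + 22957*sqrt(210)/630 (V = 22957/(sqrt(1989 + (-43 - 56))) - 24581/(-4278) = 22957/(sqrt(1989 - 99)) - 24581*(-1/4278) = 22957/(sqrt(1890)) + 24581/4278 = 22957/((3*sqrt(210))) + 24581/4278 = 22957*(sqrt(210)/630) + 24581/4278 = 22957*sqrt(210)/630 + 24581/4278 = 24581/4278 + 22957*sqrt(210)/630 ≈ 533.81)
S = 36
W(n) = 219/2 + n/2 (W(n) = (n + 219)/2 = (219 + n)/2 = 219/2 + n/2)
V + W(S) = (24581/4278 + 22957*sqrt(210)/630) + (219/2 + (1/2)*36) = (24581/4278 + 22957*sqrt(210)/630) + (219/2 + 18) = (24581/4278 + 22957*sqrt(210)/630) + 255/2 = 285013/2139 + 22957*sqrt(210)/630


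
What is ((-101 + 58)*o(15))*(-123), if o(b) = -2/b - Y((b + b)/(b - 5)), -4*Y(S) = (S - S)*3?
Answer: -3526/5 ≈ -705.20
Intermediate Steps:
Y(S) = 0 (Y(S) = -(S - S)*3/4 = -0*3 = -1/4*0 = 0)
o(b) = -2/b (o(b) = -2/b - 1*0 = -2/b + 0 = -2/b)
((-101 + 58)*o(15))*(-123) = ((-101 + 58)*(-2/15))*(-123) = -(-86)/15*(-123) = -43*(-2/15)*(-123) = (86/15)*(-123) = -3526/5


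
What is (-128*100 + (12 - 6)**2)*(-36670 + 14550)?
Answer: 282339680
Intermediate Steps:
(-128*100 + (12 - 6)**2)*(-36670 + 14550) = (-12800 + 6**2)*(-22120) = (-12800 + 36)*(-22120) = -12764*(-22120) = 282339680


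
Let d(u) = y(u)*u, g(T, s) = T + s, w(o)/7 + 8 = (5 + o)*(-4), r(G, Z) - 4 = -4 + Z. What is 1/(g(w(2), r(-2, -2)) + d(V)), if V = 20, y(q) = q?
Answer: 1/146 ≈ 0.0068493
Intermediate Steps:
r(G, Z) = Z (r(G, Z) = 4 + (-4 + Z) = Z)
w(o) = -196 - 28*o (w(o) = -56 + 7*((5 + o)*(-4)) = -56 + 7*(-20 - 4*o) = -56 + (-140 - 28*o) = -196 - 28*o)
d(u) = u² (d(u) = u*u = u²)
1/(g(w(2), r(-2, -2)) + d(V)) = 1/(((-196 - 28*2) - 2) + 20²) = 1/(((-196 - 56) - 2) + 400) = 1/((-252 - 2) + 400) = 1/(-254 + 400) = 1/146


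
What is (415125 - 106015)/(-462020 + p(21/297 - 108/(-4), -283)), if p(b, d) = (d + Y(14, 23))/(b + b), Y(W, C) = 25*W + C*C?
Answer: -414207400/619092049 ≈ -0.66906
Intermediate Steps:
Y(W, C) = C**2 + 25*W (Y(W, C) = 25*W + C**2 = C**2 + 25*W)
p(b, d) = (879 + d)/(2*b) (p(b, d) = (d + (23**2 + 25*14))/(b + b) = (d + (529 + 350))/((2*b)) = (d + 879)*(1/(2*b)) = (879 + d)*(1/(2*b)) = (879 + d)/(2*b))
(415125 - 106015)/(-462020 + p(21/297 - 108/(-4), -283)) = (415125 - 106015)/(-462020 + (879 - 283)/(2*(21/297 - 108/(-4)))) = 309110/(-462020 + (1/2)*596/(21*(1/297) - 108*(-1/4))) = 309110/(-462020 + (1/2)*596/(7/99 + 27)) = 309110/(-462020 + (1/2)*596/(2680/99)) = 309110/(-462020 + (1/2)*(99/2680)*596) = 309110/(-462020 + 14751/1340) = 309110/(-619092049/1340) = 309110*(-1340/619092049) = -414207400/619092049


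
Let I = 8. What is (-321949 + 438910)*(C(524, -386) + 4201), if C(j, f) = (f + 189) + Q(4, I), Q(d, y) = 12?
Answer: 469715376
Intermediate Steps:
C(j, f) = 201 + f (C(j, f) = (f + 189) + 12 = (189 + f) + 12 = 201 + f)
(-321949 + 438910)*(C(524, -386) + 4201) = (-321949 + 438910)*((201 - 386) + 4201) = 116961*(-185 + 4201) = 116961*4016 = 469715376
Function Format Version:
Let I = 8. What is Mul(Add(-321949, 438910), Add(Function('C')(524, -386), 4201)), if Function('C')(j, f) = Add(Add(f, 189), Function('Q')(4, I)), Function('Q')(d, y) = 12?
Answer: 469715376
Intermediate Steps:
Function('C')(j, f) = Add(201, f) (Function('C')(j, f) = Add(Add(f, 189), 12) = Add(Add(189, f), 12) = Add(201, f))
Mul(Add(-321949, 438910), Add(Function('C')(524, -386), 4201)) = Mul(Add(-321949, 438910), Add(Add(201, -386), 4201)) = Mul(116961, Add(-185, 4201)) = Mul(116961, 4016) = 469715376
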